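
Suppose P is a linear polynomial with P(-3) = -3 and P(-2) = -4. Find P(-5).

Using the Lagrange interpolation formula with nodes -3, -2:
  L_0(t) = (t + 2) / -1
  L_1(t) = (t + 3) / 1
Then P(t) = -3·L_0(t) - 4·L_1(t).
Expanding and collecting terms gives P(t) = -t - 6.
Evaluating at t = -5: P(-5) = -1.

-1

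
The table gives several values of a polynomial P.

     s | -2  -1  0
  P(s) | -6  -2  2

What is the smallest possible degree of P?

Forward differences of the values at s = -2, -1, 0:
  P  : -6  -2  2
  Δ  : 4  4
  Δ^2: 0
The first differences are constant (4) and nonzero, while all higher differences vanish, so the minimal degree is 1.

1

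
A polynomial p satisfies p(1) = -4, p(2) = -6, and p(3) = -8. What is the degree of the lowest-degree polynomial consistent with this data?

Forward differences of the values at u = 1, 2, 3:
  p  : -4  -6  -8
  Δ  : -2  -2
  Δ^2: 0
The first differences are constant (-2) and nonzero, while all higher differences vanish, so the minimal degree is 1.

1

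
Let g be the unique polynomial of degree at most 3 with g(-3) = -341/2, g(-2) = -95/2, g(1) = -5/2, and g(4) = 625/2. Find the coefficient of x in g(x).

-6

Write g(x) = ax^3 + bx^2 + cx + d. Substituting each data point gives a linear system:
  -27a + 9b - 3c + d = -341/2
  -8a + 4b - 2c + d = -95/2
  a + b + c + d = -5/2
  64a + 16b + 4c + d = 625/2
Solving the system yields a = 6, b = -3, c = -6, d = 1/2.
So g(x) = 6x^3 - 3x^2 - 6x + 1/2.
The coefficient of x is -6.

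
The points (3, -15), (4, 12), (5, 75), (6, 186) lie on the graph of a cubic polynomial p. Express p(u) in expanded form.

p(u) = 2u^3 - 6u^2 - 5u

Write p(u) = au^3 + bu^2 + cu + d. Substituting each data point gives a linear system:
  27a + 9b + 3c + d = -15
  64a + 16b + 4c + d = 12
  125a + 25b + 5c + d = 75
  216a + 36b + 6c + d = 186
Solving the system yields a = 2, b = -6, c = -5, d = 0.
So p(u) = 2u^3 - 6u^2 - 5u.
Check: p(6) = 186. ✓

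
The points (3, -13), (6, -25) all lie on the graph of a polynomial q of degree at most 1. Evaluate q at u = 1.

-5

Using the Lagrange interpolation formula with nodes 3, 6:
  L_0(u) = (u - 6) / -3
  L_1(u) = (u - 3) / 3
Then q(u) = -13·L_0(u) - 25·L_1(u).
Expanding and collecting terms gives q(u) = -4u - 1.
Evaluating at u = 1: q(1) = -5.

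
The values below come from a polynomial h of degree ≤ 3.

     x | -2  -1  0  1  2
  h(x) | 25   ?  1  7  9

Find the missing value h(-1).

3

The 4 known points determine the degree-3 polynomial uniquely.
Write h(x) = ax^3 + bx^2 + cx + d. Substituting each data point gives a linear system:
  -8a + 4b - 2c + d = 25
  d = 1
  a + b + c + d = 7
  8a + 4b + 2c + d = 9
Solving the system yields a = -2, b = 4, c = 4, d = 1.
So h(x) = -2x³ + 4x² + 4x + 1.
Then h(-1) = 3.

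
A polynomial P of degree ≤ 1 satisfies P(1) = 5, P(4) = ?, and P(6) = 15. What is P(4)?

11

The 2 known points determine the degree-1 polynomial uniquely.
Write P(n) = an + b. Substituting each data point gives a linear system:
  a + b = 5
  6a + b = 15
Solving the system yields a = 2, b = 3.
So P(n) = 2n + 3.
Then P(4) = 11.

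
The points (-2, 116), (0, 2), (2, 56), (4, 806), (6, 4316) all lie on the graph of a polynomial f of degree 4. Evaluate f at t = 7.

8171

Write f(t) = at^4 + bt^3 + ct^2 + dt + e. Substituting each data point gives a linear system:
  16a - 8b + 4c - 2d + e = 116
  e = 2
  16a + 8b + 4c + 2d + e = 56
  256a + 64b + 16c + 4d + e = 806
  1296a + 216b + 36c + 6d + e = 4316
Solving the system yields a = 4, b = -5, c = 5, d = 5, e = 2.
So f(t) = 4t^4 - 5t^3 + 5t^2 + 5t + 2.
Then f(7) = 8171.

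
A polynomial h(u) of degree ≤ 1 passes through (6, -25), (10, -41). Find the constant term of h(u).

Write h(u) = au + b. Substituting each data point gives a linear system:
  6a + b = -25
  10a + b = -41
Solving the system yields a = -4, b = -1.
So h(u) = -4u - 1.
The constant term is -1.

-1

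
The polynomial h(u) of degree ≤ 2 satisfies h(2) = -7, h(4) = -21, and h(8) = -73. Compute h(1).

Write h(u) = au^2 + bu + c. Substituting each data point gives a linear system:
  4a + 2b + c = -7
  16a + 4b + c = -21
  64a + 8b + c = -73
Solving the system yields a = -1, b = -1, c = -1.
So h(u) = -u^2 - u - 1.
Then h(1) = -3.

-3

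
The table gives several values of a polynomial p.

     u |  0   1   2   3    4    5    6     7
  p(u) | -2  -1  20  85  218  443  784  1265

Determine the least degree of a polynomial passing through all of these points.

3

Forward differences of the values at u = 0, 1, 2, 3, 4, 5, 6, 7:
  p  : -2  -1  20  85  218  443  784  1265
  Δ  : 1  21  65  133  225  341  481
  Δ^2: 20  44  68  92  116  140
  Δ^3: 24  24  24  24  24
  Δ^4: 0  0  0  0
  Δ^5: 0  0  0
  Δ^6: 0  0
  Δ^7: 0
The third differences are constant (24) and nonzero, while all higher differences vanish, so the minimal degree is 3.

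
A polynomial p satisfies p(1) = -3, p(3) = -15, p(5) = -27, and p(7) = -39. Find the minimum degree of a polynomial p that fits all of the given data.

Forward differences of the values at u = 1, 3, 5, 7:
  p  : -3  -15  -27  -39
  Δ  : -12  -12  -12
  Δ^2: 0  0
  Δ^3: 0
The first differences are constant (-12) and nonzero, while all higher differences vanish, so the minimal degree is 1.

1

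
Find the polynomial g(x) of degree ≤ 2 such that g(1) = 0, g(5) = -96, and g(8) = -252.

g(x) = -4x^2 + 4

Write g(x) = ax^2 + bx + c. Substituting each data point gives a linear system:
  a + b + c = 0
  25a + 5b + c = -96
  64a + 8b + c = -252
Solving the system yields a = -4, b = 0, c = 4.
So g(x) = -4x^2 + 4.
Check: g(8) = -252. ✓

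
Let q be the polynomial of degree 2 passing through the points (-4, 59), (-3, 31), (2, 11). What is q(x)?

q(x) = 4x^2 - 5

Write q(x) = ax^2 + bx + c. Substituting each data point gives a linear system:
  16a - 4b + c = 59
  9a - 3b + c = 31
  4a + 2b + c = 11
Solving the system yields a = 4, b = 0, c = -5.
So q(x) = 4x^2 - 5.
Check: q(2) = 11. ✓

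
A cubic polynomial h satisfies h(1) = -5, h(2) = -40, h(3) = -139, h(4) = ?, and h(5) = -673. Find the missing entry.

The 4 known points determine the degree-3 polynomial uniquely.
Write h(n) = an^3 + bn^2 + cn + d. Substituting each data point gives a linear system:
  a + b + c + d = -5
  8a + 4b + 2c + d = -40
  27a + 9b + 3c + d = -139
  125a + 25b + 5c + d = -673
Solving the system yields a = -6, b = 4, c = -5, d = 2.
So h(n) = -6n^3 + 4n^2 - 5n + 2.
Then h(4) = -338.

-338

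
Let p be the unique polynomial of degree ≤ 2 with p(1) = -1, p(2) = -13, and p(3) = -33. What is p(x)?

p(x) = -4x^2 + 3

Write p(x) = ax^2 + bx + c. Substituting each data point gives a linear system:
  a + b + c = -1
  4a + 2b + c = -13
  9a + 3b + c = -33
Solving the system yields a = -4, b = 0, c = 3.
So p(x) = -4x² + 3.
Check: p(3) = -33. ✓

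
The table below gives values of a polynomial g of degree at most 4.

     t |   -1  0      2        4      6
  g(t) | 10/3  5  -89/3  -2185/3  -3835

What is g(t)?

Write g(t) = at^4 + bt^3 + ct^2 + dt + e. Substituting each data point gives a linear system:
  a - b + c - d + e = 10/3
  e = 5
  16a + 8b + 4c + 2d + e = -89/3
  256a + 64b + 16c + 4d + e = -2185/3
  1296a + 216b + 36c + 6d + e = -3835
Solving the system yields a = -3, b = -1/3, c = 3, d = 2, e = 5.
So g(t) = -3t⁴ - (1/3)t³ + 3t² + 2t + 5.
Check: g(6) = -3835. ✓

g(t) = -3t^4 - (1/3)t^3 + 3t^2 + 2t + 5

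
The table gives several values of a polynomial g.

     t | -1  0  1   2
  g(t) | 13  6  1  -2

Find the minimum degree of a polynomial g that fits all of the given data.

Forward differences of the values at t = -1, 0, 1, 2:
  g  : 13  6  1  -2
  Δ  : -7  -5  -3
  Δ^2: 2  2
  Δ^3: 0
The second differences are constant (2) and nonzero, while all higher differences vanish, so the minimal degree is 2.

2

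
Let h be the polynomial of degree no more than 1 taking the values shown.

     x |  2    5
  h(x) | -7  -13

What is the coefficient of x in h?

Write h(x) = ax + b. Substituting each data point gives a linear system:
  2a + b = -7
  5a + b = -13
Solving the system yields a = -2, b = -3.
So h(x) = -2x - 3.
The leading coefficient is -2.

-2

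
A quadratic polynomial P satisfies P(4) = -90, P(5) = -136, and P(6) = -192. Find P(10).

Forward differences of the values at u = 4, 5, 6:
  P  : -90  -136  -192
  Δ  : -46  -56
  Δ^2: -10
The second differences are constant, confirming degree 2.
Interpolating (Newton forward form) and evaluating at u = 10 gives P(10) = -516.

-516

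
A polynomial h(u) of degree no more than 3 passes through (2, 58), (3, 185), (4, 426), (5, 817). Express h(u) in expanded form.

Write h(u) = au^3 + bu^2 + cu + d. Substituting each data point gives a linear system:
  8a + 4b + 2c + d = 58
  27a + 9b + 3c + d = 185
  64a + 16b + 4c + d = 426
  125a + 25b + 5c + d = 817
Solving the system yields a = 6, b = 3, c = -2, d = 2.
So h(u) = 6u^3 + 3u^2 - 2u + 2.
Check: h(4) = 426. ✓

h(u) = 6u^3 + 3u^2 - 2u + 2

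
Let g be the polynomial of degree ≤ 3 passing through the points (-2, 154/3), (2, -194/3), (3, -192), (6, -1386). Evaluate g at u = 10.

Using the Lagrange interpolation formula with nodes -2, 2, 3, 6:
  L_0(u) = (u - 2)(u - 3)(u - 6) / -160
  L_1(u) = (u + 2)(u - 3)(u - 6) / 16
  L_2(u) = (u + 2)(u - 2)(u - 6) / -15
  L_3(u) = (u + 2)(u - 2)(u - 3) / 96
Then g(u) = 154/3·L_0(u) - 194/3·L_1(u) - 192·L_2(u) - 1386·L_3(u).
Expanding and collecting terms gives g(u) = -6u³ - (5/3)u² - 5u.
Evaluating at u = 10: g(10) = -18650/3.

-18650/3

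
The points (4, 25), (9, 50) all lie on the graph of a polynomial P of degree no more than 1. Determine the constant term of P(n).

5

Write P(n) = an + b. Substituting each data point gives a linear system:
  4a + b = 25
  9a + b = 50
Solving the system yields a = 5, b = 5.
So P(n) = 5n + 5.
The constant term is 5.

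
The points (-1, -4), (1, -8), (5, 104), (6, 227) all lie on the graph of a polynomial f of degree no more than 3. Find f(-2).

Write f(n) = an^3 + bn^2 + cn + d. Substituting each data point gives a linear system:
  -a + b - c + d = -4
  a + b + c + d = -8
  125a + 25b + 5c + d = 104
  216a + 36b + 6c + d = 227
Solving the system yields a = 2, b = -5, c = -4, d = -1.
So f(n) = 2n^3 - 5n^2 - 4n - 1.
Then f(-2) = -29.

-29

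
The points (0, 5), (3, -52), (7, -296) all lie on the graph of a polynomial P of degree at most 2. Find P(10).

-605

Using the Lagrange interpolation formula with nodes 0, 3, 7:
  L_0(t) = (t - 3)(t - 7) / 21
  L_1(t) = t(t - 7) / -12
  L_2(t) = t(t - 3) / 28
Then P(t) = 5·L_0(t) - 52·L_1(t) - 296·L_2(t).
Expanding and collecting terms gives P(t) = -6t² - t + 5.
Evaluating at t = 10: P(10) = -605.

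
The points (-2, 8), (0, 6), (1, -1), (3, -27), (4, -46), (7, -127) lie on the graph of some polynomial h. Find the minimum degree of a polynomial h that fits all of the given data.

Divided differences on the nodes -2, 0, 1, 3, 4, 7:
  order 0: 8  6  -1  -27  -46  -127
  order 1: -1  -7  -13  -19  -27
  order 2: -2  -2  -2  -2
  order 3: 0  0  0
  order 4: 0  0
  order 5: 0
The order-2 divided differences are all -2 (nonzero) and every higher order vanishes, so the data lies on a polynomial of degree exactly 2.

2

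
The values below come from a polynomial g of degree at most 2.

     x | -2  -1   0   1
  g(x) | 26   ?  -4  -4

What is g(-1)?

The 3 known points determine the degree-2 polynomial uniquely.
Write g(x) = ax^2 + bx + c. Substituting each data point gives a linear system:
  4a - 2b + c = 26
  c = -4
  a + b + c = -4
Solving the system yields a = 5, b = -5, c = -4.
So g(x) = 5x^2 - 5x - 4.
Then g(-1) = 6.

6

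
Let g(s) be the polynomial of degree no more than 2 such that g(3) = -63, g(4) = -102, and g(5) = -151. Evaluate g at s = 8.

Forward differences of the values at s = 3, 4, 5:
  g  : -63  -102  -151
  Δ  : -39  -49
  Δ^2: -10
The second differences are constant, confirming degree 2.
Interpolating (Newton forward form) and evaluating at s = 8 gives g(8) = -358.

-358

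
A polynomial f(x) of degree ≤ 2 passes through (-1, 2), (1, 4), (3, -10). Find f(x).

f(x) = -2x^2 + x + 5

Write f(x) = ax^2 + bx + c. Substituting each data point gives a linear system:
  a - b + c = 2
  a + b + c = 4
  9a + 3b + c = -10
Solving the system yields a = -2, b = 1, c = 5.
So f(x) = -2x^2 + x + 5.
Check: f(1) = 4. ✓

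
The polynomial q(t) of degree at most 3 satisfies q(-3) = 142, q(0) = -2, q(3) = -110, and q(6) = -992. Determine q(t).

Using the Lagrange interpolation formula with nodes -3, 0, 3, 6:
  L_0(t) = t(t - 3)(t - 6) / -162
  L_1(t) = (t + 3)(t - 3)(t - 6) / 54
  L_2(t) = (t + 3)t(t - 6) / -54
  L_3(t) = (t + 3)t(t - 3) / 162
Then q(t) = 142·L_0(t) - 2·L_1(t) - 110·L_2(t) - 992·L_3(t).
Expanding and collecting terms gives q(t) = -5t³ + 2t² + 3t - 2.
Check: q(-3) = 142. ✓

q(t) = -5t^3 + 2t^2 + 3t - 2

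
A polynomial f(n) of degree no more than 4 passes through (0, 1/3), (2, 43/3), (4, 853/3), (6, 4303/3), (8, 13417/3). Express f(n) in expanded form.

f(n) = n^4 + n^3 - 2n^2 - n + 1/3

Using the Lagrange interpolation formula with nodes 0, 2, 4, 6, 8:
  L_0(n) = (n - 2)(n - 4)(n - 6)(n - 8) / 384
  L_1(n) = n(n - 4)(n - 6)(n - 8) / -96
  L_2(n) = n(n - 2)(n - 6)(n - 8) / 64
  L_3(n) = n(n - 2)(n - 4)(n - 8) / -96
  L_4(n) = n(n - 2)(n - 4)(n - 6) / 384
Then f(n) = 1/3·L_0(n) + 43/3·L_1(n) + 853/3·L_2(n) + 4303/3·L_3(n) + 13417/3·L_4(n).
Expanding and collecting terms gives f(n) = n^4 + n^3 - 2n^2 - n + 1/3.
Check: f(6) = 4303/3. ✓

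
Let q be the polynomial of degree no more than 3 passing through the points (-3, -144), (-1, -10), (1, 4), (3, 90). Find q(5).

Forward differences of the values at t = -3, -1, 1, 3:
  q  : -144  -10  4  90
  Δ  : 134  14  86
  Δ^2: -120  72
  Δ^3: 192
The third differences are constant, confirming degree 3.
Interpolating (Newton forward form) and evaluating at t = 5 gives q(5) = 440.

440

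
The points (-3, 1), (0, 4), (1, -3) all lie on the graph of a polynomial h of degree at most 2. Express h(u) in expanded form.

Write h(u) = au^2 + bu + c. Substituting each data point gives a linear system:
  9a - 3b + c = 1
  c = 4
  a + b + c = -3
Solving the system yields a = -2, b = -5, c = 4.
So h(u) = -2u² - 5u + 4.
Check: h(-3) = 1. ✓

h(u) = -2u^2 - 5u + 4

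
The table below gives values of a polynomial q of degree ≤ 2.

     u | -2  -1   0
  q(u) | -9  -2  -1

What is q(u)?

q(u) = -3u^2 - 2u - 1

Using the Lagrange interpolation formula with nodes -2, -1, 0:
  L_0(u) = (u + 1)u / 2
  L_1(u) = (u + 2)u / -1
  L_2(u) = (u + 2)(u + 1) / 2
Then q(u) = -9·L_0(u) - 2·L_1(u) - 1·L_2(u).
Expanding and collecting terms gives q(u) = -3u² - 2u - 1.
Check: q(0) = -1. ✓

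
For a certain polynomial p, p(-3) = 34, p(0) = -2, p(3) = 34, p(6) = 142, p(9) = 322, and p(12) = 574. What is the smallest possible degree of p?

Forward differences of the values at u = -3, 0, 3, 6, 9, 12:
  p  : 34  -2  34  142  322  574
  Δ  : -36  36  108  180  252
  Δ^2: 72  72  72  72
  Δ^3: 0  0  0
  Δ^4: 0  0
  Δ^5: 0
The second differences are constant (72) and nonzero, while all higher differences vanish, so the minimal degree is 2.

2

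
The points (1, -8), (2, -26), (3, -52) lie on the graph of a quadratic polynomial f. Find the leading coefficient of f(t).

Write f(t) = at^2 + bt + c. Substituting each data point gives a linear system:
  a + b + c = -8
  4a + 2b + c = -26
  9a + 3b + c = -52
Solving the system yields a = -4, b = -6, c = 2.
So f(t) = -4t² - 6t + 2.
The leading coefficient is -4.

-4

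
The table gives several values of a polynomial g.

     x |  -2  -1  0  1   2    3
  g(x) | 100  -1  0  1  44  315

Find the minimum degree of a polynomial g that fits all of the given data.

Forward differences of the values at x = -2, -1, 0, 1, 2, 3:
  g  : 100  -1  0  1  44  315
  Δ  : -101  1  1  43  271
  Δ^2: 102  0  42  228
  Δ^3: -102  42  186
  Δ^4: 144  144
  Δ^5: 0
The fourth differences are constant (144) and nonzero, while all higher differences vanish, so the minimal degree is 4.

4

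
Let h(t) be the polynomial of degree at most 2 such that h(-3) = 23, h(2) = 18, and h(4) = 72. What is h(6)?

158

Using the Lagrange interpolation formula with nodes -3, 2, 4:
  L_0(t) = (t - 2)(t - 4) / 35
  L_1(t) = (t + 3)(t - 4) / -10
  L_2(t) = (t + 3)(t - 2) / 14
Then h(t) = 23·L_0(t) + 18·L_1(t) + 72·L_2(t).
Expanding and collecting terms gives h(t) = 4t^2 + 3t - 4.
Evaluating at t = 6: h(6) = 158.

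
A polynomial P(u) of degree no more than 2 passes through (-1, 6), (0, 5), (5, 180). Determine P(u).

Using the Lagrange interpolation formula with nodes -1, 0, 5:
  L_0(u) = u(u - 5) / 6
  L_1(u) = (u + 1)(u - 5) / -5
  L_2(u) = (u + 1)u / 30
Then P(u) = 6·L_0(u) + 5·L_1(u) + 180·L_2(u).
Expanding and collecting terms gives P(u) = 6u^2 + 5u + 5.
Check: P(5) = 180. ✓

P(u) = 6u^2 + 5u + 5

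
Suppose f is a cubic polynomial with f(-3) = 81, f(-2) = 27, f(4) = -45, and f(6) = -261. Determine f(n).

Write f(n) = an^3 + bn^2 + cn + d. Substituting each data point gives a linear system:
  -27a + 9b - 3c + d = 81
  -8a + 4b - 2c + d = 27
  64a + 16b + 4c + d = -45
  216a + 36b + 6c + d = -261
Solving the system yields a = -2, b = 4, c = 4, d = 3.
So f(n) = -2n^3 + 4n^2 + 4n + 3.
Check: f(6) = -261. ✓

f(n) = -2n^3 + 4n^2 + 4n + 3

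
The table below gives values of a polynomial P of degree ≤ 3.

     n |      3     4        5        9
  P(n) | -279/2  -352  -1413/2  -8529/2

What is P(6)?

Using the Lagrange interpolation formula with nodes 3, 4, 5, 9:
  L_0(n) = (n - 4)(n - 5)(n - 9) / -12
  L_1(n) = (n - 3)(n - 5)(n - 9) / 5
  L_2(n) = (n - 3)(n - 4)(n - 9) / -8
  L_3(n) = (n - 3)(n - 4)(n - 5) / 120
Then P(n) = -279/2·L_0(n) - 352·L_1(n) - 1413/2·L_2(n) - 8529/2·L_3(n).
Expanding and collecting terms gives P(n) = -6n^3 + n^2 + (5/2)n + 6.
Evaluating at n = 6: P(6) = -1239.

-1239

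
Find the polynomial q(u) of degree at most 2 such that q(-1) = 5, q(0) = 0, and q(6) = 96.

Using the Lagrange interpolation formula with nodes -1, 0, 6:
  L_0(u) = u(u - 6) / 7
  L_1(u) = (u + 1)(u - 6) / -6
  L_2(u) = (u + 1)u / 42
Then q(u) = 5·L_0(u) + 0·L_1(u) + 96·L_2(u).
Expanding and collecting terms gives q(u) = 3u^2 - 2u.
Check: q(0) = 0. ✓

q(u) = 3u^2 - 2u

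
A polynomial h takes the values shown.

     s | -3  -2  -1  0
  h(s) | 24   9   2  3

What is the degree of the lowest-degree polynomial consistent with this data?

2

Forward differences of the values at s = -3, -2, -1, 0:
  h  : 24  9  2  3
  Δ  : -15  -7  1
  Δ^2: 8  8
  Δ^3: 0
The second differences are constant (8) and nonzero, while all higher differences vanish, so the minimal degree is 2.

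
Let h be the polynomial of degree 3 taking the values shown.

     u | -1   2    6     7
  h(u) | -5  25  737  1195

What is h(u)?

h(u) = 4u^3 - 4u^2 + 2u + 5

Write h(u) = au^3 + bu^2 + cu + d. Substituting each data point gives a linear system:
  -a + b - c + d = -5
  8a + 4b + 2c + d = 25
  216a + 36b + 6c + d = 737
  343a + 49b + 7c + d = 1195
Solving the system yields a = 4, b = -4, c = 2, d = 5.
So h(u) = 4u³ - 4u² + 2u + 5.
Check: h(7) = 1195. ✓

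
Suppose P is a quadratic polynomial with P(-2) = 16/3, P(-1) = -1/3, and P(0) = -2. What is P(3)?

17

Using the Lagrange interpolation formula with nodes -2, -1, 0:
  L_0(s) = (s + 1)s / 2
  L_1(s) = (s + 2)s / -1
  L_2(s) = (s + 2)(s + 1) / 2
Then P(s) = 16/3·L_0(s) - 1/3·L_1(s) - 2·L_2(s).
Expanding and collecting terms gives P(s) = 2s² + (1/3)s - 2.
Evaluating at s = 3: P(3) = 17.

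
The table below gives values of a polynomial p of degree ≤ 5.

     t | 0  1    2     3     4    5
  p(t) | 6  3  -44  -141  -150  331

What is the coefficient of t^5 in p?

1

Write p(t) = at^5 + bt^4 + ct^3 + dt^2 + et + k. Substituting each data point gives a linear system:
  k = 6
  a + b + c + d + e + k = 3
  32a + 16b + 8c + 4d + 2e + k = -44
  243a + 81b + 27c + 9d + 3e + k = -141
  1024a + 256b + 64c + 16d + 4e + k = -150
  3125a + 625b + 125c + 25d + 5e + k = 331
Solving the system yields a = 1, b = -4, c = -2, d = -3, e = 5, k = 6.
So p(t) = t⁵ - 4t⁴ - 2t³ - 3t² + 5t + 6.
The leading coefficient is 1.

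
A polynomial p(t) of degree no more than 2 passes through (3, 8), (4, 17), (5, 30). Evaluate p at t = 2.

Write p(t) = at^2 + bt + c. Substituting each data point gives a linear system:
  9a + 3b + c = 8
  16a + 4b + c = 17
  25a + 5b + c = 30
Solving the system yields a = 2, b = -5, c = 5.
So p(t) = 2t^2 - 5t + 5.
Then p(2) = 3.

3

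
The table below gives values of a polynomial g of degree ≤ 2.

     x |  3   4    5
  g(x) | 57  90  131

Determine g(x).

Using the Lagrange interpolation formula with nodes 3, 4, 5:
  L_0(x) = (x - 4)(x - 5) / 2
  L_1(x) = (x - 3)(x - 5) / -1
  L_2(x) = (x - 3)(x - 4) / 2
Then g(x) = 57·L_0(x) + 90·L_1(x) + 131·L_2(x).
Expanding and collecting terms gives g(x) = 4x^2 + 5x + 6.
Check: g(5) = 131. ✓

g(x) = 4x^2 + 5x + 6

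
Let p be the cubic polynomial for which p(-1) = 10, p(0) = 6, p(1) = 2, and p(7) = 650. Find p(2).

10

Using the Lagrange interpolation formula with nodes -1, 0, 1, 7:
  L_0(n) = n(n - 1)(n - 7) / -16
  L_1(n) = (n + 1)(n - 1)(n - 7) / 7
  L_2(n) = (n + 1)n(n - 7) / -12
  L_3(n) = (n + 1)n(n - 1) / 336
Then p(n) = 10·L_0(n) + 6·L_1(n) + 2·L_2(n) + 650·L_3(n).
Expanding and collecting terms gives p(n) = 2n³ - 6n + 6.
Evaluating at n = 2: p(2) = 10.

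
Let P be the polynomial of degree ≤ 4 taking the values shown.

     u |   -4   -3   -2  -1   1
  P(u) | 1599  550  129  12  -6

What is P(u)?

P(u) = 5u^4 - 4u^3 + 3u^2 - 5u - 5

Write P(u) = au^4 + bu^3 + cu^2 + du + e. Substituting each data point gives a linear system:
  256a - 64b + 16c - 4d + e = 1599
  81a - 27b + 9c - 3d + e = 550
  16a - 8b + 4c - 2d + e = 129
  a - b + c - d + e = 12
  a + b + c + d + e = -6
Solving the system yields a = 5, b = -4, c = 3, d = -5, e = -5.
So P(u) = 5u^4 - 4u^3 + 3u^2 - 5u - 5.
Check: P(-1) = 12. ✓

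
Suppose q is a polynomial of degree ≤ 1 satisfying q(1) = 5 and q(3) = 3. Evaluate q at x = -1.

Using the Lagrange interpolation formula with nodes 1, 3:
  L_0(x) = (x - 3) / -2
  L_1(x) = (x - 1) / 2
Then q(x) = 5·L_0(x) + 3·L_1(x).
Expanding and collecting terms gives q(x) = -x + 6.
Evaluating at x = -1: q(-1) = 7.

7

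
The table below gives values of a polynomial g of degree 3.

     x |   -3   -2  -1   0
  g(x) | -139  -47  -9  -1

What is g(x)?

Write g(x) = ax^3 + bx^2 + cx + d. Substituting each data point gives a linear system:
  -27a + 9b - 3c + d = -139
  -8a + 4b - 2c + d = -47
  -a + b - c + d = -9
  d = -1
Solving the system yields a = 4, b = -3, c = 1, d = -1.
So g(x) = 4x³ - 3x² + x - 1.
Check: g(-1) = -9. ✓

g(x) = 4x^3 - 3x^2 + x - 1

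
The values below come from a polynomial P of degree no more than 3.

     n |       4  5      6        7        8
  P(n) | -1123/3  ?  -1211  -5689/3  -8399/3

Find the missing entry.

-2141/3

The 4 known points determine the degree-3 polynomial uniquely.
Write P(n) = an^3 + bn^2 + cn + d. Substituting each data point gives a linear system:
  64a + 16b + 4c + d = -1123/3
  216a + 36b + 6c + d = -1211
  343a + 49b + 7c + d = -5689/3
  512a + 64b + 8c + d = -8399/3
Solving the system yields a = -5, b = -4, c = 5/3, d = 3.
So P(n) = -5n³ - 4n² + (5/3)n + 3.
Then P(5) = -2141/3.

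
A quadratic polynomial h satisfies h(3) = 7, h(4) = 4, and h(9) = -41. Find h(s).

Write h(s) = as^2 + bs + c. Substituting each data point gives a linear system:
  9a + 3b + c = 7
  16a + 4b + c = 4
  81a + 9b + c = -41
Solving the system yields a = -1, b = 4, c = 4.
So h(s) = -s^2 + 4s + 4.
Check: h(4) = 4. ✓

h(s) = -s^2 + 4s + 4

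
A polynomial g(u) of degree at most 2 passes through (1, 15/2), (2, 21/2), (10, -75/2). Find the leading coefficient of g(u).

Write g(u) = au^2 + bu + c. Substituting each data point gives a linear system:
  a + b + c = 15/2
  4a + 2b + c = 21/2
  100a + 10b + c = -75/2
Solving the system yields a = -1, b = 6, c = 5/2.
So g(u) = -u^2 + 6u + 5/2.
The leading coefficient is -1.

-1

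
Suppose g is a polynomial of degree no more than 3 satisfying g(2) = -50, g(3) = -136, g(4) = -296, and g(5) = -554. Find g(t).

Write g(t) = at^3 + bt^2 + ct + d. Substituting each data point gives a linear system:
  8a + 4b + 2c + d = -50
  27a + 9b + 3c + d = -136
  64a + 16b + 4c + d = -296
  125a + 25b + 5c + d = -554
Solving the system yields a = -4, b = -1, c = -5, d = -4.
So g(t) = -4t³ - t² - 5t - 4.
Check: g(2) = -50. ✓

g(t) = -4t^3 - t^2 - 5t - 4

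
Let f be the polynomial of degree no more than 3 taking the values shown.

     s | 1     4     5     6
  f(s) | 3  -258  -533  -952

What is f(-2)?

48

Using the Lagrange interpolation formula with nodes 1, 4, 5, 6:
  L_0(s) = (s - 4)(s - 5)(s - 6) / -60
  L_1(s) = (s - 1)(s - 5)(s - 6) / 6
  L_2(s) = (s - 1)(s - 4)(s - 6) / -4
  L_3(s) = (s - 1)(s - 4)(s - 5) / 10
Then f(s) = 3·L_0(s) - 258·L_1(s) - 533·L_2(s) - 952·L_3(s).
Expanding and collecting terms gives f(s) = -5s³ + 3s² + 3s + 2.
Evaluating at s = -2: f(-2) = 48.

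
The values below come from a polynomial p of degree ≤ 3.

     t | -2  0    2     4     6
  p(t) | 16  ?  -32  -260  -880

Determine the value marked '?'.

-4

On equispaced nodes a degree-3 polynomial has vanishing fourth forward difference, so
  p(-2) - 4·p(0) + 6·p(2) - 4·p(4) + p(6) = 0.
Substituting the known values and solving for p(0):
  -4·p(0) = 16
  p(0) = -4.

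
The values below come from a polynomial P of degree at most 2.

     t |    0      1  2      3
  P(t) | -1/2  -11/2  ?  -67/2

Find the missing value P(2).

On equispaced nodes a degree-2 polynomial has vanishing third forward difference, so
  - P(0) + 3·P(1) - 3·P(2) + P(3) = 0.
Substituting the known values and solving for P(2):
  -3·P(2) = 99/2
  P(2) = -33/2.

-33/2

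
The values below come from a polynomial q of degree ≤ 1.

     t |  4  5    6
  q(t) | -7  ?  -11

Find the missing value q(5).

The 2 known points determine the degree-1 polynomial uniquely.
Write q(t) = at + b. Substituting each data point gives a linear system:
  4a + b = -7
  6a + b = -11
Solving the system yields a = -2, b = 1.
So q(t) = -2t + 1.
Then q(5) = -9.

-9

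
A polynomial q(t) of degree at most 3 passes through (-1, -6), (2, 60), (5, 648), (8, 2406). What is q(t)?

q(t) = 4t^3 + 5t^2 + 5t - 2

Write q(t) = at^3 + bt^2 + ct + d. Substituting each data point gives a linear system:
  -a + b - c + d = -6
  8a + 4b + 2c + d = 60
  125a + 25b + 5c + d = 648
  512a + 64b + 8c + d = 2406
Solving the system yields a = 4, b = 5, c = 5, d = -2.
So q(t) = 4t³ + 5t² + 5t - 2.
Check: q(2) = 60. ✓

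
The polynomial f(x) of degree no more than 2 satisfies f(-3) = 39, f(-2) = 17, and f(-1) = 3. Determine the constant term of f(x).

-3

Write f(x) = ax^2 + bx + c. Substituting each data point gives a linear system:
  9a - 3b + c = 39
  4a - 2b + c = 17
  a - b + c = 3
Solving the system yields a = 4, b = -2, c = -3.
So f(x) = 4x^2 - 2x - 3.
The constant term is -3.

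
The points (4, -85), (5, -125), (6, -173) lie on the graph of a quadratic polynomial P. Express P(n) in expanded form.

P(n) = -4n^2 - 4n - 5

Write P(n) = an^2 + bn + c. Substituting each data point gives a linear system:
  16a + 4b + c = -85
  25a + 5b + c = -125
  36a + 6b + c = -173
Solving the system yields a = -4, b = -4, c = -5.
So P(n) = -4n^2 - 4n - 5.
Check: P(6) = -173. ✓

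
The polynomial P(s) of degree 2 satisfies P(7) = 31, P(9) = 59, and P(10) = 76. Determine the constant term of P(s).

Write P(s) = as^2 + bs + c. Substituting each data point gives a linear system:
  49a + 7b + c = 31
  81a + 9b + c = 59
  100a + 10b + c = 76
Solving the system yields a = 1, b = -2, c = -4.
So P(s) = s^2 - 2s - 4.
The constant term is -4.

-4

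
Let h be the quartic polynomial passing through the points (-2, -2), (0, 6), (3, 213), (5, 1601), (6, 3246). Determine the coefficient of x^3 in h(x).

Write h(x) = ax^4 + bx^3 + cx^2 + dx + e. Substituting each data point gives a linear system:
  16a - 8b + 4c - 2d + e = -2
  e = 6
  81a + 27b + 9c + 3d + e = 213
  625a + 125b + 25c + 5d + e = 1601
  1296a + 216b + 36c + 6d + e = 3246
Solving the system yields a = 2, b = 4, c = -5, d = -6, e = 6.
So h(x) = 2x^4 + 4x^3 - 5x^2 - 6x + 6.
The coefficient of x^3 is 4.

4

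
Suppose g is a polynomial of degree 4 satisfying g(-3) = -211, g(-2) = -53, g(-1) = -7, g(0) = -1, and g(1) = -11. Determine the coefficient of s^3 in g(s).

Write g(s) = as^4 + bs^3 + cs^2 + ds + e. Substituting each data point gives a linear system:
  81a - 27b + 9c - 3d + e = -211
  16a - 8b + 4c - 2d + e = -53
  a - b + c - d + e = -7
  e = -1
  a + b + c + d + e = -11
Solving the system yields a = -2, b = 0, c = -6, d = -2, e = -1.
So g(s) = -2s^4 - 6s^2 - 2s - 1.
The coefficient of s^3 is 0.

0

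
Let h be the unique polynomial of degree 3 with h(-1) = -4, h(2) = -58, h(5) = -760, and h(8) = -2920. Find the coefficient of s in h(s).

Write h(s) = as^3 + bs^2 + cs + d. Substituting each data point gives a linear system:
  -a + b - c + d = -4
  8a + 4b + 2c + d = -58
  125a + 25b + 5c + d = -760
  512a + 64b + 8c + d = -2920
Solving the system yields a = -5, b = -6, c = 3, d = 0.
So h(s) = -5s^3 - 6s^2 + 3s.
The coefficient of s is 3.

3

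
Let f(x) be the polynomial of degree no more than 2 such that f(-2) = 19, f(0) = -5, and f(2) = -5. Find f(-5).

100

Forward differences of the values at x = -2, 0, 2:
  f  : 19  -5  -5
  Δ  : -24  0
  Δ^2: 24
The second differences are constant, confirming degree 2.
Interpolating (Newton forward form) and evaluating at x = -5 gives f(-5) = 100.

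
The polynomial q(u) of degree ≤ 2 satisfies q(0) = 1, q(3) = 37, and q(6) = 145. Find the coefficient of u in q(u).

0

Write q(u) = au^2 + bu + c. Substituting each data point gives a linear system:
  c = 1
  9a + 3b + c = 37
  36a + 6b + c = 145
Solving the system yields a = 4, b = 0, c = 1.
So q(u) = 4u^2 + 1.
The coefficient of u is 0.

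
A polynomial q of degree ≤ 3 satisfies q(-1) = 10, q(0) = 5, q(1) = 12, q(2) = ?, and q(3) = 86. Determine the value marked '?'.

37

On equispaced nodes a degree-3 polynomial has vanishing fourth forward difference, so
  q(-1) - 4·q(0) + 6·q(1) - 4·q(2) + q(3) = 0.
Substituting the known values and solving for q(2):
  -4·q(2) = -148
  q(2) = 37.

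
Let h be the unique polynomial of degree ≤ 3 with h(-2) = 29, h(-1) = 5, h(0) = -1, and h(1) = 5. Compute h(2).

17

Forward differences of the values at t = -2, -1, 0, 1:
  h  : 29  5  -1  5
  Δ  : -24  -6  6
  Δ^2: 18  12
  Δ^3: -6
The third differences are constant, confirming degree 3.
Interpolating (Newton forward form) and evaluating at t = 2 gives h(2) = 17.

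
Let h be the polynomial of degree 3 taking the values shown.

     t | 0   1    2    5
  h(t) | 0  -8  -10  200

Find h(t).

Write h(t) = at^3 + bt^2 + ct + d. Substituting each data point gives a linear system:
  d = 0
  a + b + c + d = -8
  8a + 4b + 2c + d = -10
  125a + 25b + 5c + d = 200
Solving the system yields a = 3, b = -6, c = -5, d = 0.
So h(t) = 3t^3 - 6t^2 - 5t.
Check: h(1) = -8. ✓

h(t) = 3t^3 - 6t^2 - 5t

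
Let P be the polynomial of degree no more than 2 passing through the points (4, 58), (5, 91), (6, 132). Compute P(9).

303

Using the Lagrange interpolation formula with nodes 4, 5, 6:
  L_0(x) = (x - 5)(x - 6) / 2
  L_1(x) = (x - 4)(x - 6) / -1
  L_2(x) = (x - 4)(x - 5) / 2
Then P(x) = 58·L_0(x) + 91·L_1(x) + 132·L_2(x).
Expanding and collecting terms gives P(x) = 4x² - 3x + 6.
Evaluating at x = 9: P(9) = 303.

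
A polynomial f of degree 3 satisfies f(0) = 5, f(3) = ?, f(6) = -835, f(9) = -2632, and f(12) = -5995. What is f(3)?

-118

The 4 known points determine the degree-3 polynomial uniquely.
Write f(x) = ax^3 + bx^2 + cx + d. Substituting each data point gives a linear system:
  d = 5
  216a + 36b + 6c + d = -835
  729a + 81b + 9c + d = -2632
  1728a + 144b + 12c + d = -5995
Solving the system yields a = -3, b = -6, c = 4, d = 5.
So f(x) = -3x³ - 6x² + 4x + 5.
Then f(3) = -118.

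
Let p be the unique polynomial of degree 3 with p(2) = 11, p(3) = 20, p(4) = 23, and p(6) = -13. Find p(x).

p(x) = -x^3 + 6x^2 - 2x - 1

Write p(x) = ax^3 + bx^2 + cx + d. Substituting each data point gives a linear system:
  8a + 4b + 2c + d = 11
  27a + 9b + 3c + d = 20
  64a + 16b + 4c + d = 23
  216a + 36b + 6c + d = -13
Solving the system yields a = -1, b = 6, c = -2, d = -1.
So p(x) = -x^3 + 6x^2 - 2x - 1.
Check: p(4) = 23. ✓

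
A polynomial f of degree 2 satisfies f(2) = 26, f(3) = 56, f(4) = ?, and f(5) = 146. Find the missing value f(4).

The 3 known points determine the degree-2 polynomial uniquely.
Write f(s) = as^2 + bs + c. Substituting each data point gives a linear system:
  4a + 2b + c = 26
  9a + 3b + c = 56
  25a + 5b + c = 146
Solving the system yields a = 5, b = 5, c = -4.
So f(s) = 5s^2 + 5s - 4.
Then f(4) = 96.

96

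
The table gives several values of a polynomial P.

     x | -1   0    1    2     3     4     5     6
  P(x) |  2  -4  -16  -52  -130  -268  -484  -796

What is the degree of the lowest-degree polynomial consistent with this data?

Forward differences of the values at x = -1, 0, 1, 2, 3, 4, 5, 6:
  P  : 2  -4  -16  -52  -130  -268  -484  -796
  Δ  : -6  -12  -36  -78  -138  -216  -312
  Δ^2: -6  -24  -42  -60  -78  -96
  Δ^3: -18  -18  -18  -18  -18
  Δ^4: 0  0  0  0
  Δ^5: 0  0  0
  Δ^6: 0  0
  Δ^7: 0
The third differences are constant (-18) and nonzero, while all higher differences vanish, so the minimal degree is 3.

3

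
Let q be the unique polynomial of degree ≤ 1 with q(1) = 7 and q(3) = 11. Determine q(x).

Write q(x) = ax + b. Substituting each data point gives a linear system:
  a + b = 7
  3a + b = 11
Solving the system yields a = 2, b = 5.
So q(x) = 2x + 5.
Check: q(1) = 7. ✓

q(x) = 2x + 5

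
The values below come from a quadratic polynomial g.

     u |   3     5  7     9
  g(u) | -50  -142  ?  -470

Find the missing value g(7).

-282

The 3 known points determine the degree-2 polynomial uniquely.
Write g(u) = au^2 + bu + c. Substituting each data point gives a linear system:
  9a + 3b + c = -50
  25a + 5b + c = -142
  81a + 9b + c = -470
Solving the system yields a = -6, b = 2, c = -2.
So g(u) = -6u^2 + 2u - 2.
Then g(7) = -282.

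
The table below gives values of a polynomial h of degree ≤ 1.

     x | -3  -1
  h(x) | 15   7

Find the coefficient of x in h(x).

Write h(x) = ax + b. Substituting each data point gives a linear system:
  -3a + b = 15
  -a + b = 7
Solving the system yields a = -4, b = 3.
So h(x) = -4x + 3.
The leading coefficient is -4.

-4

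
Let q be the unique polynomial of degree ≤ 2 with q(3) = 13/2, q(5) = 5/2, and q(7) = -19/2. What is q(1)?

Using the Lagrange interpolation formula with nodes 3, 5, 7:
  L_0(t) = (t - 5)(t - 7) / 8
  L_1(t) = (t - 3)(t - 7) / -4
  L_2(t) = (t - 3)(t - 5) / 8
Then q(t) = 13/2·L_0(t) + 5/2·L_1(t) - 19/2·L_2(t).
Expanding and collecting terms gives q(t) = -t^2 + 6t - 5/2.
Evaluating at t = 1: q(1) = 5/2.

5/2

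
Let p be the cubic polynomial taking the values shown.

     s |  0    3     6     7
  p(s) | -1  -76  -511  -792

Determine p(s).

Write p(s) = as^3 + bs^2 + cs + d. Substituting each data point gives a linear system:
  d = -1
  27a + 9b + 3c + d = -76
  216a + 36b + 6c + d = -511
  343a + 49b + 7c + d = -792
Solving the system yields a = -2, b = -2, c = -1, d = -1.
So p(s) = -2s^3 - 2s^2 - s - 1.
Check: p(7) = -792. ✓

p(s) = -2s^3 - 2s^2 - s - 1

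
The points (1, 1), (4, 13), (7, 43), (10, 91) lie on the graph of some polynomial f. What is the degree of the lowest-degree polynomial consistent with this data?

Forward differences of the values at s = 1, 4, 7, 10:
  f  : 1  13  43  91
  Δ  : 12  30  48
  Δ^2: 18  18
  Δ^3: 0
The second differences are constant (18) and nonzero, while all higher differences vanish, so the minimal degree is 2.

2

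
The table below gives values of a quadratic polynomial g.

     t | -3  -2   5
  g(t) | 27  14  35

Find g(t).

Write g(t) = at^2 + bt + c. Substituting each data point gives a linear system:
  9a - 3b + c = 27
  4a - 2b + c = 14
  25a + 5b + c = 35
Solving the system yields a = 2, b = -3, c = 0.
So g(t) = 2t^2 - 3t.
Check: g(-2) = 14. ✓

g(t) = 2t^2 - 3t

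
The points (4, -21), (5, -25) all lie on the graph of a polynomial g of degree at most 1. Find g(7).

-33

Using the Lagrange interpolation formula with nodes 4, 5:
  L_0(u) = (u - 5) / -1
  L_1(u) = (u - 4) / 1
Then g(u) = -21·L_0(u) - 25·L_1(u).
Expanding and collecting terms gives g(u) = -4u - 5.
Evaluating at u = 7: g(7) = -33.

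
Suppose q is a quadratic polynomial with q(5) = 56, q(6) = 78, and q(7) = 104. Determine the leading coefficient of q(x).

Write q(x) = ax^2 + bx + c. Substituting each data point gives a linear system:
  25a + 5b + c = 56
  36a + 6b + c = 78
  49a + 7b + c = 104
Solving the system yields a = 2, b = 0, c = 6.
So q(x) = 2x^2 + 6.
The leading coefficient is 2.

2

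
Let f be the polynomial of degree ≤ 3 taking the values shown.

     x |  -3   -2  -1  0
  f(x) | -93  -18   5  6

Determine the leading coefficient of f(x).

5

Write f(x) = ax^3 + bx^2 + cx + d. Substituting each data point gives a linear system:
  -27a + 9b - 3c + d = -93
  -8a + 4b - 2c + d = -18
  -a + b - c + d = 5
  d = 6
Solving the system yields a = 5, b = 4, c = 0, d = 6.
So f(x) = 5x³ + 4x² + 6.
The leading coefficient is 5.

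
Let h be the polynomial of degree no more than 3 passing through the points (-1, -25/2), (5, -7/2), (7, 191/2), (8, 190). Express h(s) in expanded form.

h(s) = s^3 - 5s^2 + (1/2)s - 6

Write h(s) = as^3 + bs^2 + cs + d. Substituting each data point gives a linear system:
  -a + b - c + d = -25/2
  125a + 25b + 5c + d = -7/2
  343a + 49b + 7c + d = 191/2
  512a + 64b + 8c + d = 190
Solving the system yields a = 1, b = -5, c = 1/2, d = -6.
So h(s) = s³ - 5s² + (1/2)s - 6.
Check: h(5) = -7/2. ✓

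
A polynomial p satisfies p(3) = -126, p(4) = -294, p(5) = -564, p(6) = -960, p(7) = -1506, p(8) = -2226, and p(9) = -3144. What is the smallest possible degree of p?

Forward differences of the values at t = 3, 4, 5, 6, 7, 8, 9:
  p  : -126  -294  -564  -960  -1506  -2226  -3144
  Δ  : -168  -270  -396  -546  -720  -918
  Δ^2: -102  -126  -150  -174  -198
  Δ^3: -24  -24  -24  -24
  Δ^4: 0  0  0
  Δ^5: 0  0
  Δ^6: 0
The third differences are constant (-24) and nonzero, while all higher differences vanish, so the minimal degree is 3.

3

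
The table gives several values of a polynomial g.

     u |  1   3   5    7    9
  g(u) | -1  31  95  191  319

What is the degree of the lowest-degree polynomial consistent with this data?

Forward differences of the values at u = 1, 3, 5, 7, 9:
  g  : -1  31  95  191  319
  Δ  : 32  64  96  128
  Δ^2: 32  32  32
  Δ^3: 0  0
  Δ^4: 0
The second differences are constant (32) and nonzero, while all higher differences vanish, so the minimal degree is 2.

2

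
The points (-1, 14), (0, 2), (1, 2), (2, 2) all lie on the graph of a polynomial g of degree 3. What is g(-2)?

Using the Lagrange interpolation formula with nodes -1, 0, 1, 2:
  L_0(t) = t(t - 1)(t - 2) / -6
  L_1(t) = (t + 1)(t - 1)(t - 2) / 2
  L_2(t) = (t + 1)t(t - 2) / -2
  L_3(t) = (t + 1)t(t - 1) / 6
Then g(t) = 14·L_0(t) + 2·L_1(t) + 2·L_2(t) + 2·L_3(t).
Expanding and collecting terms gives g(t) = -2t^3 + 6t^2 - 4t + 2.
Evaluating at t = -2: g(-2) = 50.

50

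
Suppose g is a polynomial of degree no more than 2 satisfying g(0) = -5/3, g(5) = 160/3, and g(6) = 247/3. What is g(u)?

Using the Lagrange interpolation formula with nodes 0, 5, 6:
  L_0(u) = (u - 5)(u - 6) / 30
  L_1(u) = u(u - 6) / -5
  L_2(u) = u(u - 5) / 6
Then g(u) = -5/3·L_0(u) + 160/3·L_1(u) + 247/3·L_2(u).
Expanding and collecting terms gives g(u) = 3u² - 4u - 5/3.
Check: g(0) = -5/3. ✓

g(u) = 3u^2 - 4u - 5/3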